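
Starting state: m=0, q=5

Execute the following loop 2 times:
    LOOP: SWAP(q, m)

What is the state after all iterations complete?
m=0, q=5

Iteration trace:
Start: m=0, q=5
After iteration 1: m=5, q=0
After iteration 2: m=0, q=5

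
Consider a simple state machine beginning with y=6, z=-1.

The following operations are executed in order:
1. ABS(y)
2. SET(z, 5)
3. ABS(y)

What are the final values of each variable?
{y: 6, z: 5}

Step-by-step execution:
Initial: y=6, z=-1
After step 1 (ABS(y)): y=6, z=-1
After step 2 (SET(z, 5)): y=6, z=5
After step 3 (ABS(y)): y=6, z=5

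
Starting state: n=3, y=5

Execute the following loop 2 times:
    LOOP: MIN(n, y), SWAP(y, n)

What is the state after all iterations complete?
n=3, y=3

Iteration trace:
Start: n=3, y=5
After iteration 1: n=5, y=3
After iteration 2: n=3, y=3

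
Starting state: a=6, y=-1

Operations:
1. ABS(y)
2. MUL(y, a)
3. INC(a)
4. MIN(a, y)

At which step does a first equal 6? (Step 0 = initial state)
Step 0

Tracing a:
Initial: a = 6 ← first occurrence
After step 1: a = 6
After step 2: a = 6
After step 3: a = 7
After step 4: a = 6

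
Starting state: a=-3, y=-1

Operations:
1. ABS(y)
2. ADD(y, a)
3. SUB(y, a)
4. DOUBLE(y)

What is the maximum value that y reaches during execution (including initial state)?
2

Values of y at each step:
Initial: y = -1
After step 1: y = 1
After step 2: y = -2
After step 3: y = 1
After step 4: y = 2 ← maximum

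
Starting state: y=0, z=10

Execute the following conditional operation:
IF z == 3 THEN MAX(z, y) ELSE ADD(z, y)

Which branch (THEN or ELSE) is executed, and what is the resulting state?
Branch: ELSE, Final state: y=0, z=10

Evaluating condition: z == 3
z = 10
Condition is False, so ELSE branch executes
After ADD(z, y): y=0, z=10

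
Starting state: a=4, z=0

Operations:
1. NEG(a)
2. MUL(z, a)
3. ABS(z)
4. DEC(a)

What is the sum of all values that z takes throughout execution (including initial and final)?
0

Values of z at each step:
Initial: z = 0
After step 1: z = 0
After step 2: z = 0
After step 3: z = 0
After step 4: z = 0
Sum = 0 + 0 + 0 + 0 + 0 = 0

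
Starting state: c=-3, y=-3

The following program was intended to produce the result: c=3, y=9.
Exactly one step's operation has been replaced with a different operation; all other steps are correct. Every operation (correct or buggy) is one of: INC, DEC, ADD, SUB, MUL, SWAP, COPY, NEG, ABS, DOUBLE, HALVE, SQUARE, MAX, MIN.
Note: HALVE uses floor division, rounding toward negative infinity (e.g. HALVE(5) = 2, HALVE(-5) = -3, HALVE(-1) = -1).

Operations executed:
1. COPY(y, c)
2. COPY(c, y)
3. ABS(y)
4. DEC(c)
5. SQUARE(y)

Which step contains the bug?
Step 4

Trace with buggy code:
Initial: c=-3, y=-3
After step 1: c=-3, y=-3
After step 2: c=-3, y=-3
After step 3: c=-3, y=3
After step 4: c=-4, y=3
After step 5: c=-4, y=9
Actual final c=-4, y=9 ≠ expected c=3, y=9.
Step 4 is the only position where a single-operation replacement can produce the expected result.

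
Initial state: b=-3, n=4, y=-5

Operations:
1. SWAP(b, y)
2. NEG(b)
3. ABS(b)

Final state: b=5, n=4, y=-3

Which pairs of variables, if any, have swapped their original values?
None

Comparing initial and final values:
n: 4 → 4
y: -5 → -3
b: -3 → 5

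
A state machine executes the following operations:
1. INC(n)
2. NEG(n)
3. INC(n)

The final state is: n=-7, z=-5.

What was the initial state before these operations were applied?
n=7, z=-5

Working backwards:
Final state: n=-7, z=-5
Before step 3 (INC(n)): n=-8, z=-5
Before step 2 (NEG(n)): n=8, z=-5
Before step 1 (INC(n)): n=7, z=-5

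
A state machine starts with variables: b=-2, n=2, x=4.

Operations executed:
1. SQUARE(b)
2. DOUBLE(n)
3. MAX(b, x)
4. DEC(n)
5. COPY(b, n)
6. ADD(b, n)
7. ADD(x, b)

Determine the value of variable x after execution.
x = 10

Tracing execution:
Step 1: SQUARE(b) → x = 4
Step 2: DOUBLE(n) → x = 4
Step 3: MAX(b, x) → x = 4
Step 4: DEC(n) → x = 4
Step 5: COPY(b, n) → x = 4
Step 6: ADD(b, n) → x = 4
Step 7: ADD(x, b) → x = 10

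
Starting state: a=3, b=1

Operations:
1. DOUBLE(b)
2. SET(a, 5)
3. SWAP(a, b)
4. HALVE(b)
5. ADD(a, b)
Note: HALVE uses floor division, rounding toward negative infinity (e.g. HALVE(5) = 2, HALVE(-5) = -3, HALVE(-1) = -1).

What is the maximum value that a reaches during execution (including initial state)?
5

Values of a at each step:
Initial: a = 3
After step 1: a = 3
After step 2: a = 5 ← maximum
After step 3: a = 2
After step 4: a = 2
After step 5: a = 4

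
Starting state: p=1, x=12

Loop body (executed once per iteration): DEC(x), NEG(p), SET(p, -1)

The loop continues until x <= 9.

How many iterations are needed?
3

Tracing iterations:
Initial: p=1, x=12
After iteration 1: p=-1, x=11
After iteration 2: p=-1, x=10
After iteration 3: p=-1, x=9
x <= 9 now holds, so the loop exits after 3 iterations.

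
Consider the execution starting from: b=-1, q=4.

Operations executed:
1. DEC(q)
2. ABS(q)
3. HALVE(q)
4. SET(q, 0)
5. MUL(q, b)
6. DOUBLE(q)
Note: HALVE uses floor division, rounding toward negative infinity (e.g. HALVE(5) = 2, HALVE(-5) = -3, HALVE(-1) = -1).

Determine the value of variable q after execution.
q = 0

Tracing execution:
Step 1: DEC(q) → q = 3
Step 2: ABS(q) → q = 3
Step 3: HALVE(q) → q = 1
Step 4: SET(q, 0) → q = 0
Step 5: MUL(q, b) → q = 0
Step 6: DOUBLE(q) → q = 0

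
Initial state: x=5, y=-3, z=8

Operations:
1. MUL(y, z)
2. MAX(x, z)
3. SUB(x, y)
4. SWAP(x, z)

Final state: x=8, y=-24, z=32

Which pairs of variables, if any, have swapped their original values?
None

Comparing initial and final values:
x: 5 → 8
z: 8 → 32
y: -3 → -24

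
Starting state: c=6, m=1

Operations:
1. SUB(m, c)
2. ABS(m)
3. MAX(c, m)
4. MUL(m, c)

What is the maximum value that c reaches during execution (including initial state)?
6

Values of c at each step:
Initial: c = 6 ← maximum
After step 1: c = 6
After step 2: c = 6
After step 3: c = 6
After step 4: c = 6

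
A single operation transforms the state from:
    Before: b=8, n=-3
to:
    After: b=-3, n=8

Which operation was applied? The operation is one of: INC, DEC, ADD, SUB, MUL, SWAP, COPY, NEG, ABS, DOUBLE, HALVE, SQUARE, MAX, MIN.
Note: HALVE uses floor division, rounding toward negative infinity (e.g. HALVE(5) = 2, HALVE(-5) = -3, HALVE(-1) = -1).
SWAP(n, b)

Analyzing the change:
Before: b=8, n=-3
After: b=-3, n=8
Variable n changed from -3 to 8
Variable b changed from 8 to -3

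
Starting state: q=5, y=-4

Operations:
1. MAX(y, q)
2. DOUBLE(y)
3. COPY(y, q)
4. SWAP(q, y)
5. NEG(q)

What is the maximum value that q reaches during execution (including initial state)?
5

Values of q at each step:
Initial: q = 5 ← maximum
After step 1: q = 5
After step 2: q = 5
After step 3: q = 5
After step 4: q = 5
After step 5: q = -5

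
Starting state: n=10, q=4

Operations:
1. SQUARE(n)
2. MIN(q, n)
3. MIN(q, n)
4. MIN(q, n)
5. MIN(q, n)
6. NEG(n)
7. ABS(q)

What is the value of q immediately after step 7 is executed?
q = 4

Tracing q through execution:
Initial: q = 4
After step 1 (SQUARE(n)): q = 4
After step 2 (MIN(q, n)): q = 4
After step 3 (MIN(q, n)): q = 4
After step 4 (MIN(q, n)): q = 4
After step 5 (MIN(q, n)): q = 4
After step 6 (NEG(n)): q = 4
After step 7 (ABS(q)): q = 4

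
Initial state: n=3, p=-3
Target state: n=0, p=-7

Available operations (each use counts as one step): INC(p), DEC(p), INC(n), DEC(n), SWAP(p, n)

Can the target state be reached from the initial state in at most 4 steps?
No

The target state cannot be reached within 4 steps.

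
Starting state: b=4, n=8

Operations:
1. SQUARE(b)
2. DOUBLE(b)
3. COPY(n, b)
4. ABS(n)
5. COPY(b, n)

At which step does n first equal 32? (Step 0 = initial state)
Step 3

Tracing n:
Initial: n = 8
After step 1: n = 8
After step 2: n = 8
After step 3: n = 32 ← first occurrence
After step 4: n = 32
After step 5: n = 32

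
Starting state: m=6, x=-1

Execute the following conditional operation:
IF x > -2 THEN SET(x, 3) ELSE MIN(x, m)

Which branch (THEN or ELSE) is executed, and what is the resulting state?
Branch: THEN, Final state: m=6, x=3

Evaluating condition: x > -2
x = -1
Condition is True, so THEN branch executes
After SET(x, 3): m=6, x=3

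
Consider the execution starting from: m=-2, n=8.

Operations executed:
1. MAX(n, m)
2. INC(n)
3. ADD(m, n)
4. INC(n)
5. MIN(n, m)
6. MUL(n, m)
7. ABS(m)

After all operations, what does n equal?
n = 49

Tracing execution:
Step 1: MAX(n, m) → n = 8
Step 2: INC(n) → n = 9
Step 3: ADD(m, n) → n = 9
Step 4: INC(n) → n = 10
Step 5: MIN(n, m) → n = 7
Step 6: MUL(n, m) → n = 49
Step 7: ABS(m) → n = 49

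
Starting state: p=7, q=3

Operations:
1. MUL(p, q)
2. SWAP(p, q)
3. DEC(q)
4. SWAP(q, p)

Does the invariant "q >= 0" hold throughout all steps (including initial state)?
Yes

The invariant holds at every step.

State at each step:
Initial: p=7, q=3
After step 1: p=21, q=3
After step 2: p=3, q=21
After step 3: p=3, q=20
After step 4: p=20, q=3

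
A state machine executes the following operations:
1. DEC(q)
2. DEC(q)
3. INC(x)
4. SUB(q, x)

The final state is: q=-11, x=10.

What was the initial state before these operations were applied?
q=1, x=9

Working backwards:
Final state: q=-11, x=10
Before step 4 (SUB(q, x)): q=-1, x=10
Before step 3 (INC(x)): q=-1, x=9
Before step 2 (DEC(q)): q=0, x=9
Before step 1 (DEC(q)): q=1, x=9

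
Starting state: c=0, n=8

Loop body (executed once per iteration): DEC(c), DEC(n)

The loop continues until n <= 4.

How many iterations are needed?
4

Tracing iterations:
Initial: c=0, n=8
After iteration 1: c=-1, n=7
After iteration 2: c=-2, n=6
After iteration 3: c=-3, n=5
After iteration 4: c=-4, n=4
n <= 4 now holds, so the loop exits after 4 iterations.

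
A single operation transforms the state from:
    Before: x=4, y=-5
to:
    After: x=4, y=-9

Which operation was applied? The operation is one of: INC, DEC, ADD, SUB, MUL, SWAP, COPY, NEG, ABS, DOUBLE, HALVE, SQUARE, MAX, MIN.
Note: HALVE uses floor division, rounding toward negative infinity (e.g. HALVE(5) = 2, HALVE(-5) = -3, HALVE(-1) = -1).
SUB(y, x)

Analyzing the change:
Before: x=4, y=-5
After: x=4, y=-9
Variable y changed from -5 to -9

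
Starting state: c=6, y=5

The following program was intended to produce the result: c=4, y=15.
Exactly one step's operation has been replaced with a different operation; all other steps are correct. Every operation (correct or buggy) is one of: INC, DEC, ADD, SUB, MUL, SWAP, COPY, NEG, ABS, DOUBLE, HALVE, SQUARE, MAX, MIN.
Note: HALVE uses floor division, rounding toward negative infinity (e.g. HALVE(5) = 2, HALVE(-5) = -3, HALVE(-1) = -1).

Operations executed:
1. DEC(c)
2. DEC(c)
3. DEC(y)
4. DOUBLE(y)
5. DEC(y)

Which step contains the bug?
Step 4

Trace with buggy code:
Initial: c=6, y=5
After step 1: c=5, y=5
After step 2: c=4, y=5
After step 3: c=4, y=4
After step 4: c=4, y=8
After step 5: c=4, y=7
Actual final c=4, y=7 ≠ expected c=4, y=15.
Step 4 is the only position where a single-operation replacement can produce the expected result.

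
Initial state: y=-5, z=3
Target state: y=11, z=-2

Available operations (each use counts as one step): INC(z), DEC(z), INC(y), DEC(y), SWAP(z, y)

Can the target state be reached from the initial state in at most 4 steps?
No

The target state cannot be reached within 4 steps.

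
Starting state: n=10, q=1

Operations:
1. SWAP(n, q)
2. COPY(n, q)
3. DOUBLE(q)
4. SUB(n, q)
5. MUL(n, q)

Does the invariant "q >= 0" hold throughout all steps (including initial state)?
Yes

The invariant holds at every step.

State at each step:
Initial: n=10, q=1
After step 1: n=1, q=10
After step 2: n=10, q=10
After step 3: n=10, q=20
After step 4: n=-10, q=20
After step 5: n=-200, q=20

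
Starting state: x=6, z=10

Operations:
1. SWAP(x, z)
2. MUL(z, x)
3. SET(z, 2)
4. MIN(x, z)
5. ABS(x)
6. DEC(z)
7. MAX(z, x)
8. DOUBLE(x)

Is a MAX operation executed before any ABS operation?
No

First MAX: step 7
First ABS: step 5
Since 7 > 5, ABS comes first.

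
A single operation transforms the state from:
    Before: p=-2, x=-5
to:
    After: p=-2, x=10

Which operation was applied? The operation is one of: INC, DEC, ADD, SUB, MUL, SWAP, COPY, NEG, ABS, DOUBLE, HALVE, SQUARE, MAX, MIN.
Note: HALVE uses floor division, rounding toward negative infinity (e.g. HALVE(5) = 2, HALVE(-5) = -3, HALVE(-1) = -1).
MUL(x, p)

Analyzing the change:
Before: p=-2, x=-5
After: p=-2, x=10
Variable x changed from -5 to 10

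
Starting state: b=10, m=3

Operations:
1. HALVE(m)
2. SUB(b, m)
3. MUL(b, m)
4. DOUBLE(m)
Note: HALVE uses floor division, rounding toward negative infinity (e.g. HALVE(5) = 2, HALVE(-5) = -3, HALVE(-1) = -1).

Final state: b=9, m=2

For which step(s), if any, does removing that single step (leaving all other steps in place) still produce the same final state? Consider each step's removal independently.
Step(s) 3

Testing removal of each single step:
Without step 1: final = b=21, m=6 (different)
Without step 2: final = b=10, m=2 (different)
Without step 3: final = b=9, m=2 (same)
Without step 4: final = b=9, m=1 (different)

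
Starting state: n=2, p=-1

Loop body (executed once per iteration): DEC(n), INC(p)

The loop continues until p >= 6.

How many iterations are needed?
7

Tracing iterations:
Initial: n=2, p=-1
After iteration 1: n=1, p=0
After iteration 2: n=0, p=1
After iteration 3: n=-1, p=2
After iteration 4: n=-2, p=3
After iteration 5: n=-3, p=4
After iteration 6: n=-4, p=5
After iteration 7: n=-5, p=6
p >= 6 now holds, so the loop exits after 7 iterations.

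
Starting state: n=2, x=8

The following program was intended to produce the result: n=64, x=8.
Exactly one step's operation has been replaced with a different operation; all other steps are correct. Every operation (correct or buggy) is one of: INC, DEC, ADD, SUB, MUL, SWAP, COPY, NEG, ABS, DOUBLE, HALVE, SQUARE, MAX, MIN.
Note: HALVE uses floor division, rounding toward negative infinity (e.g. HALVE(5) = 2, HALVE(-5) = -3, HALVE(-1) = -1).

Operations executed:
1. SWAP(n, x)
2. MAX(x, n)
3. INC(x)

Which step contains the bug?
Step 3

Trace with buggy code:
Initial: n=2, x=8
After step 1: n=8, x=2
After step 2: n=8, x=8
After step 3: n=8, x=9
Actual final n=8, x=9 ≠ expected n=64, x=8.
Step 3 is the only position where a single-operation replacement can produce the expected result.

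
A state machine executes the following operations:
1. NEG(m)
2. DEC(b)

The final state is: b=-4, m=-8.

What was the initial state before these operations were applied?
b=-3, m=8

Working backwards:
Final state: b=-4, m=-8
Before step 2 (DEC(b)): b=-3, m=-8
Before step 1 (NEG(m)): b=-3, m=8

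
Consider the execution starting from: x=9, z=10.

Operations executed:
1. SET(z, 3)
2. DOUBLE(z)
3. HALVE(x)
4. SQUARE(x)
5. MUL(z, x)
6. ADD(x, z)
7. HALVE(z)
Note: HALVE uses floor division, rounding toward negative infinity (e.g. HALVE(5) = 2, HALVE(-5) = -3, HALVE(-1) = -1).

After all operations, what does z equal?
z = 48

Tracing execution:
Step 1: SET(z, 3) → z = 3
Step 2: DOUBLE(z) → z = 6
Step 3: HALVE(x) → z = 6
Step 4: SQUARE(x) → z = 6
Step 5: MUL(z, x) → z = 96
Step 6: ADD(x, z) → z = 96
Step 7: HALVE(z) → z = 48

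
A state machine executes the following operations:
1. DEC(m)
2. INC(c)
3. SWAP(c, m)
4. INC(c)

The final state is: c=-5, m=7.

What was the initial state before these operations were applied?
c=6, m=-5

Working backwards:
Final state: c=-5, m=7
Before step 4 (INC(c)): c=-6, m=7
Before step 3 (SWAP(c, m)): c=7, m=-6
Before step 2 (INC(c)): c=6, m=-6
Before step 1 (DEC(m)): c=6, m=-5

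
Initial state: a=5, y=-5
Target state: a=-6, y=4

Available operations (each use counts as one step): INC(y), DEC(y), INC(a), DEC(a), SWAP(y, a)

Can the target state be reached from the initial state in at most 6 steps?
Yes

Path (3 steps): DEC(y) → DEC(a) → SWAP(y, a)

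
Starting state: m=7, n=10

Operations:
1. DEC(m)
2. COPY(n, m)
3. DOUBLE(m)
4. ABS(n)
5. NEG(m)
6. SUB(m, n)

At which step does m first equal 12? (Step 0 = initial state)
Step 3

Tracing m:
Initial: m = 7
After step 1: m = 6
After step 2: m = 6
After step 3: m = 12 ← first occurrence
After step 4: m = 12
After step 5: m = -12
After step 6: m = -18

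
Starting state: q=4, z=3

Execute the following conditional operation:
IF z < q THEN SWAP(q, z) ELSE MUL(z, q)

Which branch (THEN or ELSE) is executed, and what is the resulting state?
Branch: THEN, Final state: q=3, z=4

Evaluating condition: z < q
z = 3, q = 4
Condition is True, so THEN branch executes
After SWAP(q, z): q=3, z=4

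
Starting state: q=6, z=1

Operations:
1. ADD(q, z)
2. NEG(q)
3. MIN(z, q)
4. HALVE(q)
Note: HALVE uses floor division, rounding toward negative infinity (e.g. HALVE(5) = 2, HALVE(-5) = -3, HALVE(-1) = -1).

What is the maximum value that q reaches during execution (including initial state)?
7

Values of q at each step:
Initial: q = 6
After step 1: q = 7 ← maximum
After step 2: q = -7
After step 3: q = -7
After step 4: q = -4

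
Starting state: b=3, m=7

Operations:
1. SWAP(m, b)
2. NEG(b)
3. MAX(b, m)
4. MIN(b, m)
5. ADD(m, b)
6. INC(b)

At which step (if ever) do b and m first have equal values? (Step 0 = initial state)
Step 3

b and m first become equal after step 3.

Comparing values at each step:
Initial: b=3, m=7
After step 1: b=7, m=3
After step 2: b=-7, m=3
After step 3: b=3, m=3 ← equal!
After step 4: b=3, m=3 ← equal!
After step 5: b=3, m=6
After step 6: b=4, m=6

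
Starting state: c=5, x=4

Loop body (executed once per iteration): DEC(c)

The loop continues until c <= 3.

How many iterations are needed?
2

Tracing iterations:
Initial: c=5, x=4
After iteration 1: c=4, x=4
After iteration 2: c=3, x=4
c <= 3 now holds, so the loop exits after 2 iterations.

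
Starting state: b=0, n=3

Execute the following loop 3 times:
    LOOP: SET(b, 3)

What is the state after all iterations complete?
b=3, n=3

Iteration trace:
Start: b=0, n=3
After iteration 1: b=3, n=3
After iteration 2: b=3, n=3
After iteration 3: b=3, n=3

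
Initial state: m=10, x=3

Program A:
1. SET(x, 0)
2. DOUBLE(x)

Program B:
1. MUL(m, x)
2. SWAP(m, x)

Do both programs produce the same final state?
No

Program A final state: m=10, x=0
Program B final state: m=3, x=30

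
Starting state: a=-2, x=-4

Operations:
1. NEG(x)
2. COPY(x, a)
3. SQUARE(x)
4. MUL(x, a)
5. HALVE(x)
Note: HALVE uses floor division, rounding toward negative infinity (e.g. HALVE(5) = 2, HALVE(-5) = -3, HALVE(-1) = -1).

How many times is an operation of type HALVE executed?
1

Counting HALVE operations:
Step 5: HALVE(x) ← HALVE
Total: 1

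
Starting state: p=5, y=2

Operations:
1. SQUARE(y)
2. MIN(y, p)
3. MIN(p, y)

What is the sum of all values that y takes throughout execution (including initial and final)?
14

Values of y at each step:
Initial: y = 2
After step 1: y = 4
After step 2: y = 4
After step 3: y = 4
Sum = 2 + 4 + 4 + 4 = 14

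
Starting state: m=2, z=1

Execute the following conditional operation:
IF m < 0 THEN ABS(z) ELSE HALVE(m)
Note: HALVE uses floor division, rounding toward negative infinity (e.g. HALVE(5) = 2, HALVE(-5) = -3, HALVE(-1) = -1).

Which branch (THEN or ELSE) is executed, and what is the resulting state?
Branch: ELSE, Final state: m=1, z=1

Evaluating condition: m < 0
m = 2
Condition is False, so ELSE branch executes
After HALVE(m): m=1, z=1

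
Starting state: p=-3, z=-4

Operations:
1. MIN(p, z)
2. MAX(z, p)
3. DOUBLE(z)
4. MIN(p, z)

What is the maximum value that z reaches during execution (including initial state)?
-4

Values of z at each step:
Initial: z = -4 ← maximum
After step 1: z = -4
After step 2: z = -4
After step 3: z = -8
After step 4: z = -8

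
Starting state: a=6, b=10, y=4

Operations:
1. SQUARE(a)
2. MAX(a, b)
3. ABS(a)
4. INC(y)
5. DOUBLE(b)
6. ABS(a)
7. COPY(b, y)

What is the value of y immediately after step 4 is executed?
y = 5

Tracing y through execution:
Initial: y = 4
After step 1 (SQUARE(a)): y = 4
After step 2 (MAX(a, b)): y = 4
After step 3 (ABS(a)): y = 4
After step 4 (INC(y)): y = 5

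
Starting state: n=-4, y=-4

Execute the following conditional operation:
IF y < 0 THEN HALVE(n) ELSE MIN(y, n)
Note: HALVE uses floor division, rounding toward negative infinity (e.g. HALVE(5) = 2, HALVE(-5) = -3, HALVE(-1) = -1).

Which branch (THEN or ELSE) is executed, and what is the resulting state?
Branch: THEN, Final state: n=-2, y=-4

Evaluating condition: y < 0
y = -4
Condition is True, so THEN branch executes
After HALVE(n): n=-2, y=-4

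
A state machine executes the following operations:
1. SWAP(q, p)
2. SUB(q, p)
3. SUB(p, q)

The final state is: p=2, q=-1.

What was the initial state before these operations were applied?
p=0, q=1

Working backwards:
Final state: p=2, q=-1
Before step 3 (SUB(p, q)): p=1, q=-1
Before step 2 (SUB(q, p)): p=1, q=0
Before step 1 (SWAP(q, p)): p=0, q=1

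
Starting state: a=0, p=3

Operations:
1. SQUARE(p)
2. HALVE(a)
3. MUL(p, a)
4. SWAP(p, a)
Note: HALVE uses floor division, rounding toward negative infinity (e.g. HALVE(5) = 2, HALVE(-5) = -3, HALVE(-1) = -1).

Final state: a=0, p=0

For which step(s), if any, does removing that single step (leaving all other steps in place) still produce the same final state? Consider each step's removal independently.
Step(s) 1, 2, 4

Testing removal of each single step:
Without step 1: final = a=0, p=0 (same)
Without step 2: final = a=0, p=0 (same)
Without step 3: final = a=9, p=0 (different)
Without step 4: final = a=0, p=0 (same)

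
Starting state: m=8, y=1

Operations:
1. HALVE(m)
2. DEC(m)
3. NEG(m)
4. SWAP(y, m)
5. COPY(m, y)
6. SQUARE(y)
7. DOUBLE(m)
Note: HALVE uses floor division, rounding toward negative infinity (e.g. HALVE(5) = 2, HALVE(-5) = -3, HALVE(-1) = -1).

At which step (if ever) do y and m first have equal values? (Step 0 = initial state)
Step 5

y and m first become equal after step 5.

Comparing values at each step:
Initial: y=1, m=8
After step 1: y=1, m=4
After step 2: y=1, m=3
After step 3: y=1, m=-3
After step 4: y=-3, m=1
After step 5: y=-3, m=-3 ← equal!
After step 6: y=9, m=-3
After step 7: y=9, m=-6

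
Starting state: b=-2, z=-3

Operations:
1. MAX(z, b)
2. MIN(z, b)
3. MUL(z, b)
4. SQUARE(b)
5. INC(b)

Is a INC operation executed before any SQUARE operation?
No

First INC: step 5
First SQUARE: step 4
Since 5 > 4, SQUARE comes first.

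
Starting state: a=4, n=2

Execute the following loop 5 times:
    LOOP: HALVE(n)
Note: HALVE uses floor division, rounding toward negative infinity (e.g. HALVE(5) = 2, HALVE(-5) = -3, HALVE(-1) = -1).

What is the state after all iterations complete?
a=4, n=0

Iteration trace:
Start: a=4, n=2
After iteration 1: a=4, n=1
After iteration 2: a=4, n=0
After iteration 3: a=4, n=0
After iteration 4: a=4, n=0
After iteration 5: a=4, n=0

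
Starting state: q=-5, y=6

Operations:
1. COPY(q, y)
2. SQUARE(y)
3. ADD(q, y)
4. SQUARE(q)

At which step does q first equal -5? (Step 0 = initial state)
Step 0

Tracing q:
Initial: q = -5 ← first occurrence
After step 1: q = 6
After step 2: q = 6
After step 3: q = 42
After step 4: q = 1764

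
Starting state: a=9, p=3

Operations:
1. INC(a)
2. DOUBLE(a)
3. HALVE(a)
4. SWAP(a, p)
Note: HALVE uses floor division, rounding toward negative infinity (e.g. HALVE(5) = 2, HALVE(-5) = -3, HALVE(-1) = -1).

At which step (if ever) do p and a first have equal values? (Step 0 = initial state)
Never

p and a never become equal during execution.

Comparing values at each step:
Initial: p=3, a=9
After step 1: p=3, a=10
After step 2: p=3, a=20
After step 3: p=3, a=10
After step 4: p=10, a=3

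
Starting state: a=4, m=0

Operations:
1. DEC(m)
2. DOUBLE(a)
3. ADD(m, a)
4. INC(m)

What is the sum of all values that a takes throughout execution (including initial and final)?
32

Values of a at each step:
Initial: a = 4
After step 1: a = 4
After step 2: a = 8
After step 3: a = 8
After step 4: a = 8
Sum = 4 + 4 + 8 + 8 + 8 = 32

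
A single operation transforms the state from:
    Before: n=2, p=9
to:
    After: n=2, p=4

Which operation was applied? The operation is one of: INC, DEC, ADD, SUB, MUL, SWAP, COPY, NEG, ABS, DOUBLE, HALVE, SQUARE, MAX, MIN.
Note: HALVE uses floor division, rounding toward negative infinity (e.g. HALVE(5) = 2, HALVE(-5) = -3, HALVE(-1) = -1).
HALVE(p)

Analyzing the change:
Before: n=2, p=9
After: n=2, p=4
Variable p changed from 9 to 4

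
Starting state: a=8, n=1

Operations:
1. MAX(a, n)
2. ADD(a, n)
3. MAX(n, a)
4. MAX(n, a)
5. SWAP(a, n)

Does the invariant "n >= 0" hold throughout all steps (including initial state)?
Yes

The invariant holds at every step.

State at each step:
Initial: a=8, n=1
After step 1: a=8, n=1
After step 2: a=9, n=1
After step 3: a=9, n=9
After step 4: a=9, n=9
After step 5: a=9, n=9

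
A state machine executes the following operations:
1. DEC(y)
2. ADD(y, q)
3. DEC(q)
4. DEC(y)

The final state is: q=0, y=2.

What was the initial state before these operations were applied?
q=1, y=3

Working backwards:
Final state: q=0, y=2
Before step 4 (DEC(y)): q=0, y=3
Before step 3 (DEC(q)): q=1, y=3
Before step 2 (ADD(y, q)): q=1, y=2
Before step 1 (DEC(y)): q=1, y=3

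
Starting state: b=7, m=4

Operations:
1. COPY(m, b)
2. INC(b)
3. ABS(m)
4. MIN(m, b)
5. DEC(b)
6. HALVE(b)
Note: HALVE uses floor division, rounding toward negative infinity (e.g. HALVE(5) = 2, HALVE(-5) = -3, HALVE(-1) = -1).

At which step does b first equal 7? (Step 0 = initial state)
Step 0

Tracing b:
Initial: b = 7 ← first occurrence
After step 1: b = 7
After step 2: b = 8
After step 3: b = 8
After step 4: b = 8
After step 5: b = 7
After step 6: b = 3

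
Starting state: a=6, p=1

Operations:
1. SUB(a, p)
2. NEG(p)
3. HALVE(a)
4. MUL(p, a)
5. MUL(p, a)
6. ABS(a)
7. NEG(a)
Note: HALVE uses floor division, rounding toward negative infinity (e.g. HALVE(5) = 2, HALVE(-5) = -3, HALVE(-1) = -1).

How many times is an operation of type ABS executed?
1

Counting ABS operations:
Step 6: ABS(a) ← ABS
Total: 1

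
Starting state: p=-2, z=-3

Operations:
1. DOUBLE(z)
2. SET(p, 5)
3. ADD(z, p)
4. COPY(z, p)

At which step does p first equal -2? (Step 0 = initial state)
Step 0

Tracing p:
Initial: p = -2 ← first occurrence
After step 1: p = -2
After step 2: p = 5
After step 3: p = 5
After step 4: p = 5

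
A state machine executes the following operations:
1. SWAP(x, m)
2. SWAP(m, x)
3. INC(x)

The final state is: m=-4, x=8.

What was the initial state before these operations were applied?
m=-4, x=7

Working backwards:
Final state: m=-4, x=8
Before step 3 (INC(x)): m=-4, x=7
Before step 2 (SWAP(m, x)): m=7, x=-4
Before step 1 (SWAP(x, m)): m=-4, x=7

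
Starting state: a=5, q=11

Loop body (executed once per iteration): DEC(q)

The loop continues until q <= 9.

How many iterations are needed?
2

Tracing iterations:
Initial: a=5, q=11
After iteration 1: a=5, q=10
After iteration 2: a=5, q=9
q <= 9 now holds, so the loop exits after 2 iterations.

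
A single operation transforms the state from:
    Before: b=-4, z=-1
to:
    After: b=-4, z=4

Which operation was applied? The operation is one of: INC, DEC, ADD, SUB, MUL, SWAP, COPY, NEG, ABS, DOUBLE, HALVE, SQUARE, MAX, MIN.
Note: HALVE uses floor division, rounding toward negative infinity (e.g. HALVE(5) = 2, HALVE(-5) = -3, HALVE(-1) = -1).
MUL(z, b)

Analyzing the change:
Before: b=-4, z=-1
After: b=-4, z=4
Variable z changed from -1 to 4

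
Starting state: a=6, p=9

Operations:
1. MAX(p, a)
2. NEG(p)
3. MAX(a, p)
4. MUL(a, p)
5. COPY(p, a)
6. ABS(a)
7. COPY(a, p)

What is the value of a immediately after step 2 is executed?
a = 6

Tracing a through execution:
Initial: a = 6
After step 1 (MAX(p, a)): a = 6
After step 2 (NEG(p)): a = 6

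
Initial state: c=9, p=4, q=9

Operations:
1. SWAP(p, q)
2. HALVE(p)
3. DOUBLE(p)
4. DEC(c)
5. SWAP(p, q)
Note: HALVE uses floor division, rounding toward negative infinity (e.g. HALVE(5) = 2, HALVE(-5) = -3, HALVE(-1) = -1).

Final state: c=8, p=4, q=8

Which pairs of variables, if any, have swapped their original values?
None

Comparing initial and final values:
p: 4 → 4
c: 9 → 8
q: 9 → 8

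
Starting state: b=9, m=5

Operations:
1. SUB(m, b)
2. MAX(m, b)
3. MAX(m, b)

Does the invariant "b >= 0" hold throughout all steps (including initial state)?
Yes

The invariant holds at every step.

State at each step:
Initial: b=9, m=5
After step 1: b=9, m=-4
After step 2: b=9, m=9
After step 3: b=9, m=9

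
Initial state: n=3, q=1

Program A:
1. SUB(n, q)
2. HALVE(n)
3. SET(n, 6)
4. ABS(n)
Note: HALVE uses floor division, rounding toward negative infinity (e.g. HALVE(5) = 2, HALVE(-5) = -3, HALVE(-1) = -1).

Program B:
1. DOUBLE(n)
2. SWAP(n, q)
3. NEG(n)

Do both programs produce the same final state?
No

Program A final state: n=6, q=1
Program B final state: n=-1, q=6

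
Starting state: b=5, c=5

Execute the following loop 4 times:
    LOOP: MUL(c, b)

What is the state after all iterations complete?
b=5, c=3125

Iteration trace:
Start: b=5, c=5
After iteration 1: b=5, c=25
After iteration 2: b=5, c=125
After iteration 3: b=5, c=625
After iteration 4: b=5, c=3125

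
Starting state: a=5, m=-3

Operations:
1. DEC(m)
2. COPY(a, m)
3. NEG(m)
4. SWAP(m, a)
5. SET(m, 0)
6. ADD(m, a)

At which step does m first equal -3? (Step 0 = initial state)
Step 0

Tracing m:
Initial: m = -3 ← first occurrence
After step 1: m = -4
After step 2: m = -4
After step 3: m = 4
After step 4: m = -4
After step 5: m = 0
After step 6: m = 4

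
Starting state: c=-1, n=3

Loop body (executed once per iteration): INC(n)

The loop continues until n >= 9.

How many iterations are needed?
6

Tracing iterations:
Initial: c=-1, n=3
After iteration 1: c=-1, n=4
After iteration 2: c=-1, n=5
After iteration 3: c=-1, n=6
After iteration 4: c=-1, n=7
After iteration 5: c=-1, n=8
After iteration 6: c=-1, n=9
n >= 9 now holds, so the loop exits after 6 iterations.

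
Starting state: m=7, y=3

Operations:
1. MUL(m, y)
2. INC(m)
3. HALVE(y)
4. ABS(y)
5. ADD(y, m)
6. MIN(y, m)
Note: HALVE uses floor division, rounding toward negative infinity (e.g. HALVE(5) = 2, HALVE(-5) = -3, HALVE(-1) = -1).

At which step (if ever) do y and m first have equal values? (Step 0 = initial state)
Step 6

y and m first become equal after step 6.

Comparing values at each step:
Initial: y=3, m=7
After step 1: y=3, m=21
After step 2: y=3, m=22
After step 3: y=1, m=22
After step 4: y=1, m=22
After step 5: y=23, m=22
After step 6: y=22, m=22 ← equal!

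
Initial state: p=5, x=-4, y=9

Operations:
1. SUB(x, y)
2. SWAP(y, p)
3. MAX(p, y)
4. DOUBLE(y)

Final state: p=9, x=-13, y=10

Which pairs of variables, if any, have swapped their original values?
None

Comparing initial and final values:
y: 9 → 10
x: -4 → -13
p: 5 → 9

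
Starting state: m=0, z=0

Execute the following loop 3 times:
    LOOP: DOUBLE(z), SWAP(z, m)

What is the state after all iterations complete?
m=0, z=0

Iteration trace:
Start: m=0, z=0
After iteration 1: m=0, z=0
After iteration 2: m=0, z=0
After iteration 3: m=0, z=0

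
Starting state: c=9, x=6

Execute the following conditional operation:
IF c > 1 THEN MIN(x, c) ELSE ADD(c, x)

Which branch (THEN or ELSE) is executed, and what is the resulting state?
Branch: THEN, Final state: c=9, x=6

Evaluating condition: c > 1
c = 9
Condition is True, so THEN branch executes
After MIN(x, c): c=9, x=6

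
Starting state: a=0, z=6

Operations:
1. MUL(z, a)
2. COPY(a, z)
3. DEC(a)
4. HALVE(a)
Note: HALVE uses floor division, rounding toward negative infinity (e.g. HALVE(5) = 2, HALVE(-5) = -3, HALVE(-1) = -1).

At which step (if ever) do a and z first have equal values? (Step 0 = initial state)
Step 1

a and z first become equal after step 1.

Comparing values at each step:
Initial: a=0, z=6
After step 1: a=0, z=0 ← equal!
After step 2: a=0, z=0 ← equal!
After step 3: a=-1, z=0
After step 4: a=-1, z=0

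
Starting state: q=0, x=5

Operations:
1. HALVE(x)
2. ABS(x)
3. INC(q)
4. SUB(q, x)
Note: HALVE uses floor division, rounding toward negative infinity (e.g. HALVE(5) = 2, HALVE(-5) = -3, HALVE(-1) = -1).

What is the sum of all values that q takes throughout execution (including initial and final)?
0

Values of q at each step:
Initial: q = 0
After step 1: q = 0
After step 2: q = 0
After step 3: q = 1
After step 4: q = -1
Sum = 0 + 0 + 0 + 1 + -1 = 0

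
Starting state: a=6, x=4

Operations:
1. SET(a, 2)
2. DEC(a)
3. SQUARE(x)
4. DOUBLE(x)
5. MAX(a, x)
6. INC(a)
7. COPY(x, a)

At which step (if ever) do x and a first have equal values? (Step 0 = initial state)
Step 5

x and a first become equal after step 5.

Comparing values at each step:
Initial: x=4, a=6
After step 1: x=4, a=2
After step 2: x=4, a=1
After step 3: x=16, a=1
After step 4: x=32, a=1
After step 5: x=32, a=32 ← equal!
After step 6: x=32, a=33
After step 7: x=33, a=33 ← equal!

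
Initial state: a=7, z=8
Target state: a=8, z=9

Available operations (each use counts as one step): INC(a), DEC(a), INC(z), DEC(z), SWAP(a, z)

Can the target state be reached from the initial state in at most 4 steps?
Yes

Path (2 steps): INC(a) → INC(z)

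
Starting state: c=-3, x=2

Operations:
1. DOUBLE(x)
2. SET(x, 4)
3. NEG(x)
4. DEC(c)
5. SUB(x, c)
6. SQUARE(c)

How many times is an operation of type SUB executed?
1

Counting SUB operations:
Step 5: SUB(x, c) ← SUB
Total: 1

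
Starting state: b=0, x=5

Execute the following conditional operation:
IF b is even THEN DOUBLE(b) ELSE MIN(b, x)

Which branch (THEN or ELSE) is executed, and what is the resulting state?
Branch: THEN, Final state: b=0, x=5

Evaluating condition: b is even
Condition is True, so THEN branch executes
After DOUBLE(b): b=0, x=5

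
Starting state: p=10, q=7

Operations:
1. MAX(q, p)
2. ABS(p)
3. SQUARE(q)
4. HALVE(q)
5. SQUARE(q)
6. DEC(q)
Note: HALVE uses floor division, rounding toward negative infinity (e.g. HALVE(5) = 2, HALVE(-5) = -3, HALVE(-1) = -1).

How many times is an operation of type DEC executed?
1

Counting DEC operations:
Step 6: DEC(q) ← DEC
Total: 1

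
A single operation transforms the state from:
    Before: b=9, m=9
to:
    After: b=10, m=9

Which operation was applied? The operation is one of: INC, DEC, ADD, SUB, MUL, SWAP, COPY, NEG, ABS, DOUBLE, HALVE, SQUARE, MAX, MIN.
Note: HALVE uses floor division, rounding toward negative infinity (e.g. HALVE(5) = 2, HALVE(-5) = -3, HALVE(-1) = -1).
INC(b)

Analyzing the change:
Before: b=9, m=9
After: b=10, m=9
Variable b changed from 9 to 10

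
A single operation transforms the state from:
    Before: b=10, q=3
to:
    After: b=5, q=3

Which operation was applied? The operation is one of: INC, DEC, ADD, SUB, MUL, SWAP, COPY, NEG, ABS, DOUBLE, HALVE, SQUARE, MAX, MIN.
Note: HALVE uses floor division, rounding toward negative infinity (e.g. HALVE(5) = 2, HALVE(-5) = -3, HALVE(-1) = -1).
HALVE(b)

Analyzing the change:
Before: b=10, q=3
After: b=5, q=3
Variable b changed from 10 to 5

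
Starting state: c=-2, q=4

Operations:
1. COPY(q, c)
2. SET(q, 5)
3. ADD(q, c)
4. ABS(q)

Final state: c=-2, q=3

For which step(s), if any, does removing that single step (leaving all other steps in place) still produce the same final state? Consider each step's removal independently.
Step(s) 1, 4

Testing removal of each single step:
Without step 1: final = c=-2, q=3 (same)
Without step 2: final = c=-2, q=4 (different)
Without step 3: final = c=-2, q=5 (different)
Without step 4: final = c=-2, q=3 (same)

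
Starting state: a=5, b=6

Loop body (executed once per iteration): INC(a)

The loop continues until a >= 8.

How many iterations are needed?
3

Tracing iterations:
Initial: a=5, b=6
After iteration 1: a=6, b=6
After iteration 2: a=7, b=6
After iteration 3: a=8, b=6
a >= 8 now holds, so the loop exits after 3 iterations.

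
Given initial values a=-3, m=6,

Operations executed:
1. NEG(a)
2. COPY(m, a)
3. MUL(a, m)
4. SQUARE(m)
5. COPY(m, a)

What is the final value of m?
m = 9

Tracing execution:
Step 1: NEG(a) → m = 6
Step 2: COPY(m, a) → m = 3
Step 3: MUL(a, m) → m = 3
Step 4: SQUARE(m) → m = 9
Step 5: COPY(m, a) → m = 9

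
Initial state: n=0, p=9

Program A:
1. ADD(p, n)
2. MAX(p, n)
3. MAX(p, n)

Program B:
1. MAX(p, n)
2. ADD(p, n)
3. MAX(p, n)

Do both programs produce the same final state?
Yes

Program A final state: n=0, p=9
Program B final state: n=0, p=9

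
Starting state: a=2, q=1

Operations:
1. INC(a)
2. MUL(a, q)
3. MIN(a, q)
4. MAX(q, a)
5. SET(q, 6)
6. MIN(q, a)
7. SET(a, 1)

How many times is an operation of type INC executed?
1

Counting INC operations:
Step 1: INC(a) ← INC
Total: 1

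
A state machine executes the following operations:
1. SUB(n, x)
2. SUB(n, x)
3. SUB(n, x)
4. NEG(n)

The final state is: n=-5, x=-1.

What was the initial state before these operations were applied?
n=2, x=-1

Working backwards:
Final state: n=-5, x=-1
Before step 4 (NEG(n)): n=5, x=-1
Before step 3 (SUB(n, x)): n=4, x=-1
Before step 2 (SUB(n, x)): n=3, x=-1
Before step 1 (SUB(n, x)): n=2, x=-1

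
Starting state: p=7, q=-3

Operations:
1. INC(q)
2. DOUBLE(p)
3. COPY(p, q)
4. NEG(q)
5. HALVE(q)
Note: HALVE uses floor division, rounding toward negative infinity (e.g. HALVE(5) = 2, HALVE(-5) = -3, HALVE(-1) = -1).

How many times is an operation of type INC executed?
1

Counting INC operations:
Step 1: INC(q) ← INC
Total: 1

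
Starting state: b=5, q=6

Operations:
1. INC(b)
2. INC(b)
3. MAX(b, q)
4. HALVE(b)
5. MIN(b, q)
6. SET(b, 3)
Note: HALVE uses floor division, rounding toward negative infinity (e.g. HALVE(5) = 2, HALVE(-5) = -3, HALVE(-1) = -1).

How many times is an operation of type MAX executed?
1

Counting MAX operations:
Step 3: MAX(b, q) ← MAX
Total: 1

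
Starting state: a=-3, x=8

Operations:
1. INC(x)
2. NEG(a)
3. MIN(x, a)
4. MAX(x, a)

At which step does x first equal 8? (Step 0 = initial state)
Step 0

Tracing x:
Initial: x = 8 ← first occurrence
After step 1: x = 9
After step 2: x = 9
After step 3: x = 3
After step 4: x = 3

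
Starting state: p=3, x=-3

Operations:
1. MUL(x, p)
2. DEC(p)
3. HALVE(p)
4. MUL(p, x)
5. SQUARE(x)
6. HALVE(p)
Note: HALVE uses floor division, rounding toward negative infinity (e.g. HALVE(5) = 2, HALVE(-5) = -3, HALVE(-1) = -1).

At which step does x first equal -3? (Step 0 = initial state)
Step 0

Tracing x:
Initial: x = -3 ← first occurrence
After step 1: x = -9
After step 2: x = -9
After step 3: x = -9
After step 4: x = -9
After step 5: x = 81
After step 6: x = 81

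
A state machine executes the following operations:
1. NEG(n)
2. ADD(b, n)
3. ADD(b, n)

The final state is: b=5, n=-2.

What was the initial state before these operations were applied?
b=9, n=2

Working backwards:
Final state: b=5, n=-2
Before step 3 (ADD(b, n)): b=7, n=-2
Before step 2 (ADD(b, n)): b=9, n=-2
Before step 1 (NEG(n)): b=9, n=2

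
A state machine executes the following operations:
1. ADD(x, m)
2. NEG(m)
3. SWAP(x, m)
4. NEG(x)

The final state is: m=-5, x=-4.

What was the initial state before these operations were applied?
m=-4, x=-1

Working backwards:
Final state: m=-5, x=-4
Before step 4 (NEG(x)): m=-5, x=4
Before step 3 (SWAP(x, m)): m=4, x=-5
Before step 2 (NEG(m)): m=-4, x=-5
Before step 1 (ADD(x, m)): m=-4, x=-1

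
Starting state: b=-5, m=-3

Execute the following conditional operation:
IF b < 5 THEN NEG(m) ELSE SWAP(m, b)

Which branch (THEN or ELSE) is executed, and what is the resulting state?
Branch: THEN, Final state: b=-5, m=3

Evaluating condition: b < 5
b = -5
Condition is True, so THEN branch executes
After NEG(m): b=-5, m=3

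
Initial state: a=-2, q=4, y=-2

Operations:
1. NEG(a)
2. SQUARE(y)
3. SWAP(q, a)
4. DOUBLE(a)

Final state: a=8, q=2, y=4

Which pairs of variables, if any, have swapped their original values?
None

Comparing initial and final values:
a: -2 → 8
y: -2 → 4
q: 4 → 2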